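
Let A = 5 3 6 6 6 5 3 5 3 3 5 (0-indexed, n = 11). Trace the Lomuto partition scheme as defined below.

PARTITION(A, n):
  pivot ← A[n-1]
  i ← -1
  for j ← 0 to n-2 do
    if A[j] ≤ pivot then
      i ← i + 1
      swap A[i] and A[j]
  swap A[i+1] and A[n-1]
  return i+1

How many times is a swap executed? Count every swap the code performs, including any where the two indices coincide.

pivot = A[10] = 5; i = -1
j=0: A[0]=5 ≤ 5 → i=0, swap A[0],A[0] (no change) → 5 3 6 6 6 5 3 5 3 3 5
j=1: A[1]=3 ≤ 5 → i=1, swap A[1],A[1] (no change) → 5 3 6 6 6 5 3 5 3 3 5
j=2: A[2]=6 > 5 → no swap
j=3: A[3]=6 > 5 → no swap
j=4: A[4]=6 > 5 → no swap
j=5: A[5]=5 ≤ 5 → i=2, swap A[2],A[5] → 5 3 5 6 6 6 3 5 3 3 5
j=6: A[6]=3 ≤ 5 → i=3, swap A[3],A[6] → 5 3 5 3 6 6 6 5 3 3 5
j=7: A[7]=5 ≤ 5 → i=4, swap A[4],A[7] → 5 3 5 3 5 6 6 6 3 3 5
j=8: A[8]=3 ≤ 5 → i=5, swap A[5],A[8] → 5 3 5 3 5 3 6 6 6 3 5
j=9: A[9]=3 ≤ 5 → i=6, swap A[6],A[9] → 5 3 5 3 5 3 3 6 6 6 5
final swap A[7],A[10] → 5 3 5 3 5 3 3 5 6 6 6; return 7

8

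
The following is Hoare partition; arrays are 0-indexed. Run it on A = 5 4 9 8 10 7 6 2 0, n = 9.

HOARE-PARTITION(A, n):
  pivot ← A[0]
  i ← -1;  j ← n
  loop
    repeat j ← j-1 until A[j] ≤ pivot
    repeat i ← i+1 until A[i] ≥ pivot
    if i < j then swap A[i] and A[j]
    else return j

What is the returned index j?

2

pivot=5
j stops at 8 (0), i stops at 0 (5); swap ⇒ 0 4 9 8 10 7 6 2 5
j stops at 7 (2), i stops at 2 (9); swap ⇒ 0 4 2 8 10 7 6 9 5
j stops at 2, i stops at 3; i≥j ⇒ return 2. A=0 4 2 8 10 7 6 9 5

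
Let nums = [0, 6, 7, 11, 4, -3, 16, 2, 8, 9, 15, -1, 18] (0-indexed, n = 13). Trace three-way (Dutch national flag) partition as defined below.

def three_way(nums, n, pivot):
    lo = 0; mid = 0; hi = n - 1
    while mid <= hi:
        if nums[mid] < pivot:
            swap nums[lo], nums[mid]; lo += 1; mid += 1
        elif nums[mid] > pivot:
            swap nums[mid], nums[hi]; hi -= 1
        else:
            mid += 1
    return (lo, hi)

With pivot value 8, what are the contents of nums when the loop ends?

lo=0 mid=0 hi=12
0<8: swap(0,0), lo=1 mid=1 ⇒ [0, 6, 7, 11, 4, -3, 16, 2, 8, 9, 15, -1, 18]
6<8: swap(1,1), lo=2 mid=2 ⇒ [0, 6, 7, 11, 4, -3, 16, 2, 8, 9, 15, -1, 18]
7<8: swap(2,2), lo=3 mid=3 ⇒ [0, 6, 7, 11, 4, -3, 16, 2, 8, 9, 15, -1, 18]
11>8: swap(3,12), hi=11 ⇒ [0, 6, 7, 18, 4, -3, 16, 2, 8, 9, 15, -1, 11]
18>8: swap(3,11), hi=10 ⇒ [0, 6, 7, -1, 4, -3, 16, 2, 8, 9, 15, 18, 11]
-1<8: swap(3,3), lo=4 mid=4 ⇒ [0, 6, 7, -1, 4, -3, 16, 2, 8, 9, 15, 18, 11]
4<8: swap(4,4), lo=5 mid=5 ⇒ [0, 6, 7, -1, 4, -3, 16, 2, 8, 9, 15, 18, 11]
-3<8: swap(5,5), lo=6 mid=6 ⇒ [0, 6, 7, -1, 4, -3, 16, 2, 8, 9, 15, 18, 11]
16>8: swap(6,10), hi=9 ⇒ [0, 6, 7, -1, 4, -3, 15, 2, 8, 9, 16, 18, 11]
15>8: swap(6,9), hi=8 ⇒ [0, 6, 7, -1, 4, -3, 9, 2, 8, 15, 16, 18, 11]
9>8: swap(6,8), hi=7 ⇒ [0, 6, 7, -1, 4, -3, 8, 2, 9, 15, 16, 18, 11]
8=8: mid=7
2<8: swap(6,7), lo=7 mid=8 ⇒ [0, 6, 7, -1, 4, -3, 2, 8, 9, 15, 16, 18, 11]
done. lo=7 hi=7; nums=[0, 6, 7, -1, 4, -3, 2, 8, 9, 15, 16, 18, 11]

[0, 6, 7, -1, 4, -3, 2, 8, 9, 15, 16, 18, 11]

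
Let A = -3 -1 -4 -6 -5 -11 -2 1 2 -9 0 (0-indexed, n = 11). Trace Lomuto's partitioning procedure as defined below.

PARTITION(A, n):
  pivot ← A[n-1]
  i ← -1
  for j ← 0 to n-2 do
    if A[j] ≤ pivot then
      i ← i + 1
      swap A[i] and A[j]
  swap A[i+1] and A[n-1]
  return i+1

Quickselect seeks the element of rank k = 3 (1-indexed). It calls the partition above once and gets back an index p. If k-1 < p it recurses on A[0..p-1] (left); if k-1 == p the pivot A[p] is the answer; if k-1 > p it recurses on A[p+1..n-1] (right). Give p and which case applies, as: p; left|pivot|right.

pivot = A[10] = 0; i = -1
j=0: A[0]=-3 ≤ 0 → i=0, swap A[0],A[0] (no change) → -3 -1 -4 -6 -5 -11 -2 1 2 -9 0
j=1: A[1]=-1 ≤ 0 → i=1, swap A[1],A[1] (no change) → -3 -1 -4 -6 -5 -11 -2 1 2 -9 0
j=2: A[2]=-4 ≤ 0 → i=2, swap A[2],A[2] (no change) → -3 -1 -4 -6 -5 -11 -2 1 2 -9 0
j=3: A[3]=-6 ≤ 0 → i=3, swap A[3],A[3] (no change) → -3 -1 -4 -6 -5 -11 -2 1 2 -9 0
j=4: A[4]=-5 ≤ 0 → i=4, swap A[4],A[4] (no change) → -3 -1 -4 -6 -5 -11 -2 1 2 -9 0
j=5: A[5]=-11 ≤ 0 → i=5, swap A[5],A[5] (no change) → -3 -1 -4 -6 -5 -11 -2 1 2 -9 0
j=6: A[6]=-2 ≤ 0 → i=6, swap A[6],A[6] (no change) → -3 -1 -4 -6 -5 -11 -2 1 2 -9 0
j=7: A[7]=1 > 0 → no swap
j=8: A[8]=2 > 0 → no swap
j=9: A[9]=-9 ≤ 0 → i=7, swap A[7],A[9] → -3 -1 -4 -6 -5 -11 -2 -9 2 1 0
final swap A[8],A[10] → -3 -1 -4 -6 -5 -11 -2 -9 0 1 2; return 8
p = 8; k-1 = 2 < 8 ⇒ left

8; left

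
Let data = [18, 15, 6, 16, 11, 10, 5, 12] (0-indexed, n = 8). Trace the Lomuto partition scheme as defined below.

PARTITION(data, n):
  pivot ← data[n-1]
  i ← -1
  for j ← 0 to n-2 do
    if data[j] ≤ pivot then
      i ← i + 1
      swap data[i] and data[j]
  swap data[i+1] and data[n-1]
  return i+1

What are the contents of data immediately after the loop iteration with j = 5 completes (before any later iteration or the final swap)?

pivot = data[7] = 12; i = -1
j=0: data[0]=18 > 12 → no swap
j=1: data[1]=15 > 12 → no swap
j=2: data[2]=6 ≤ 12 → i=0, swap data[0],data[2] → [6, 15, 18, 16, 11, 10, 5, 12]
j=3: data[3]=16 > 12 → no swap
j=4: data[4]=11 ≤ 12 → i=1, swap data[1],data[4] → [6, 11, 18, 16, 15, 10, 5, 12]
j=5: data[5]=10 ≤ 12 → i=2, swap data[2],data[5] → [6, 11, 10, 16, 15, 18, 5, 12]
(after j=5) data = [6, 11, 10, 16, 15, 18, 5, 12]

[6, 11, 10, 16, 15, 18, 5, 12]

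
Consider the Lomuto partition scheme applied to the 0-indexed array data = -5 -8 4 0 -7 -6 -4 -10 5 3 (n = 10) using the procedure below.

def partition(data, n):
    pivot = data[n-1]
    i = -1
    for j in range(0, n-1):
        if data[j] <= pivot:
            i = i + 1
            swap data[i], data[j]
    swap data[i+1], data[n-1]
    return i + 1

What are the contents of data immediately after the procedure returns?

-5 -8 0 -7 -6 -4 -10 3 5 4

pivot=3, i=-1
j=0: -5≤3, i=0, swap(0,0) ⇒ -5 -8 4 0 -7 -6 -4 -10 5 3
j=1: -8≤3, i=1, swap(1,1) ⇒ -5 -8 4 0 -7 -6 -4 -10 5 3
j=2: 4>3, skip
j=3: 0≤3, i=2, swap(2,3) ⇒ -5 -8 0 4 -7 -6 -4 -10 5 3
j=4: -7≤3, i=3, swap(3,4) ⇒ -5 -8 0 -7 4 -6 -4 -10 5 3
j=5: -6≤3, i=4, swap(4,5) ⇒ -5 -8 0 -7 -6 4 -4 -10 5 3
j=6: -4≤3, i=5, swap(5,6) ⇒ -5 -8 0 -7 -6 -4 4 -10 5 3
j=7: -10≤3, i=6, swap(6,7) ⇒ -5 -8 0 -7 -6 -4 -10 4 5 3
j=8: 5>3, skip
swap(7,9) ⇒ -5 -8 0 -7 -6 -4 -10 3 5 4; return 7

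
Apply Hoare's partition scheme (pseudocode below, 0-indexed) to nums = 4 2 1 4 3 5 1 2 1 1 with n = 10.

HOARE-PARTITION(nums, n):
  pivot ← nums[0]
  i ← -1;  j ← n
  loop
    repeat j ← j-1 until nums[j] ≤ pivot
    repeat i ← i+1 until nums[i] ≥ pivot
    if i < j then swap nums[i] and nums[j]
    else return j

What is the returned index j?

6

pivot = nums[0] = 4; i = -1, j = 10
j→9 (nums[9]=1≤4), i→0 (nums[0]=4≥4); i<j, swap → 1 2 1 4 3 5 1 2 1 4
j→8 (nums[8]=1≤4), i→3 (nums[3]=4≥4); i<j, swap → 1 2 1 1 3 5 1 2 4 4
j→7 (nums[7]=2≤4), i→5 (nums[5]=5≥4); i<j, swap → 1 2 1 1 3 2 1 5 4 4
j→6, i→7; i≥j, return j=6. nums = 1 2 1 1 3 2 1 5 4 4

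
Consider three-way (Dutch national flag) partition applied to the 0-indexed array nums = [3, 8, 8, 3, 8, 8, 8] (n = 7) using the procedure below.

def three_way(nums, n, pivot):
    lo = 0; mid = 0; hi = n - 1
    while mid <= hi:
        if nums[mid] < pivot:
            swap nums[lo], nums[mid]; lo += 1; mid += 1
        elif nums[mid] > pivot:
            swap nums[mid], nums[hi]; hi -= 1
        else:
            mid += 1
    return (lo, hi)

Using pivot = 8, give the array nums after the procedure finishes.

[3, 3, 8, 8, 8, 8, 8]

pivot = 8; lo=0, mid=0, hi=6
nums[mid]=3<8: swap nums[0],nums[0]; lo=1,mid=1 → [3, 8, 8, 3, 8, 8, 8]
nums[mid]=8=8: mid=2
nums[mid]=8=8: mid=3
nums[mid]=3<8: swap nums[1],nums[3]; lo=2,mid=4 → [3, 3, 8, 8, 8, 8, 8]
nums[mid]=8=8: mid=5
nums[mid]=8=8: mid=6
nums[mid]=8=8: mid=7
end: lo=2, hi=6; nums = [3, 3, 8, 8, 8, 8, 8]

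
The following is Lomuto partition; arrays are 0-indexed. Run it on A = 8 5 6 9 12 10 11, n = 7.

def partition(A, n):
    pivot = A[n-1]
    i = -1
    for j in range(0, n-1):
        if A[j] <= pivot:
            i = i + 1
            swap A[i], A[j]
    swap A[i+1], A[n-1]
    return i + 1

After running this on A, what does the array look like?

8 5 6 9 10 11 12

pivot = A[6] = 11; i = -1
j=0: A[0]=8 ≤ 11 → i=0, swap A[0],A[0] (no change) → 8 5 6 9 12 10 11
j=1: A[1]=5 ≤ 11 → i=1, swap A[1],A[1] (no change) → 8 5 6 9 12 10 11
j=2: A[2]=6 ≤ 11 → i=2, swap A[2],A[2] (no change) → 8 5 6 9 12 10 11
j=3: A[3]=9 ≤ 11 → i=3, swap A[3],A[3] (no change) → 8 5 6 9 12 10 11
j=4: A[4]=12 > 11 → no swap
j=5: A[5]=10 ≤ 11 → i=4, swap A[4],A[5] → 8 5 6 9 10 12 11
final swap A[5],A[6] → 8 5 6 9 10 11 12; return 5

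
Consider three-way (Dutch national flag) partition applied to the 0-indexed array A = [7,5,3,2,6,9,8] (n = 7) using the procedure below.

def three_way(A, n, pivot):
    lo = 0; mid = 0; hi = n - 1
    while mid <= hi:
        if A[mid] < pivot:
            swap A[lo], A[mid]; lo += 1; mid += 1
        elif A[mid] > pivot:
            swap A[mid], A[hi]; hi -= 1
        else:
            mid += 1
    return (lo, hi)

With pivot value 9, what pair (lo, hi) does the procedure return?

(6, 6)

lo=0 mid=0 hi=6
7<9: swap(0,0), lo=1 mid=1 ⇒ [7,5,3,2,6,9,8]
5<9: swap(1,1), lo=2 mid=2 ⇒ [7,5,3,2,6,9,8]
3<9: swap(2,2), lo=3 mid=3 ⇒ [7,5,3,2,6,9,8]
2<9: swap(3,3), lo=4 mid=4 ⇒ [7,5,3,2,6,9,8]
6<9: swap(4,4), lo=5 mid=5 ⇒ [7,5,3,2,6,9,8]
9=9: mid=6
8<9: swap(5,6), lo=6 mid=7 ⇒ [7,5,3,2,6,8,9]
done. lo=6 hi=6; A=[7,5,3,2,6,8,9]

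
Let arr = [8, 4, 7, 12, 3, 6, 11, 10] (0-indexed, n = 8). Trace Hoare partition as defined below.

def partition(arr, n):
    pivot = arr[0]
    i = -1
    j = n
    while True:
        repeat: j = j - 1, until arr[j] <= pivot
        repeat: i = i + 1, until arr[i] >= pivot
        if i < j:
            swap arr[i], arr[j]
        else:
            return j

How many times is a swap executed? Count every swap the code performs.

pivot = arr[0] = 8; i = -1, j = 8
j→5 (arr[5]=6≤8), i→0 (arr[0]=8≥8); i<j, swap → [6, 4, 7, 12, 3, 8, 11, 10]
j→4 (arr[4]=3≤8), i→3 (arr[3]=12≥8); i<j, swap → [6, 4, 7, 3, 12, 8, 11, 10]
j→3, i→4; i≥j, return j=3. arr = [6, 4, 7, 3, 12, 8, 11, 10]

2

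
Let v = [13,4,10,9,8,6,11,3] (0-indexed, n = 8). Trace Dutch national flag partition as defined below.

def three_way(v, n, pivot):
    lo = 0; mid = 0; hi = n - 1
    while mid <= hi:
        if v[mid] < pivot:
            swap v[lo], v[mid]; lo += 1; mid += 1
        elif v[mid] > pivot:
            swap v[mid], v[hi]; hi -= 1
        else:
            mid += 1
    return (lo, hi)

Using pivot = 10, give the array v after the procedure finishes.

[3,4,9,8,6,10,11,13]

lo=0 mid=0 hi=7
13>10: swap(0,7), hi=6 ⇒ [3,4,10,9,8,6,11,13]
3<10: swap(0,0), lo=1 mid=1 ⇒ [3,4,10,9,8,6,11,13]
4<10: swap(1,1), lo=2 mid=2 ⇒ [3,4,10,9,8,6,11,13]
10=10: mid=3
9<10: swap(2,3), lo=3 mid=4 ⇒ [3,4,9,10,8,6,11,13]
8<10: swap(3,4), lo=4 mid=5 ⇒ [3,4,9,8,10,6,11,13]
6<10: swap(4,5), lo=5 mid=6 ⇒ [3,4,9,8,6,10,11,13]
11>10: swap(6,6), hi=5 ⇒ [3,4,9,8,6,10,11,13]
done. lo=5 hi=5; v=[3,4,9,8,6,10,11,13]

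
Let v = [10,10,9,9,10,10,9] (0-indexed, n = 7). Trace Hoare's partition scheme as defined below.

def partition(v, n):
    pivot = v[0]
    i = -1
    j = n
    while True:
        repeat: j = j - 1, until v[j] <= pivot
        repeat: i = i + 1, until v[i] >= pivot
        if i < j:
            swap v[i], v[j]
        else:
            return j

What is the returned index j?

pivot=10
j stops at 6 (9), i stops at 0 (10); swap ⇒ [9,10,9,9,10,10,10]
j stops at 5 (10), i stops at 1 (10); swap ⇒ [9,10,9,9,10,10,10]
j stops at 4, i stops at 4; i≥j ⇒ return 4. v=[9,10,9,9,10,10,10]

4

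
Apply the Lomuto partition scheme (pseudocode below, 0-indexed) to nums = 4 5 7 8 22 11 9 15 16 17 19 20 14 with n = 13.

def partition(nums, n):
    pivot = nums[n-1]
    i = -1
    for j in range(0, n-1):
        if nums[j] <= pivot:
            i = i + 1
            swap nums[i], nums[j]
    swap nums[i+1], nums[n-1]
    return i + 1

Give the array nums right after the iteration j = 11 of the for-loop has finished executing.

4 5 7 8 11 9 22 15 16 17 19 20 14

pivot=14, i=-1
j=0: 4≤14, i=0, swap(0,0) ⇒ 4 5 7 8 22 11 9 15 16 17 19 20 14
j=1: 5≤14, i=1, swap(1,1) ⇒ 4 5 7 8 22 11 9 15 16 17 19 20 14
j=2: 7≤14, i=2, swap(2,2) ⇒ 4 5 7 8 22 11 9 15 16 17 19 20 14
j=3: 8≤14, i=3, swap(3,3) ⇒ 4 5 7 8 22 11 9 15 16 17 19 20 14
j=4: 22>14, skip
j=5: 11≤14, i=4, swap(4,5) ⇒ 4 5 7 8 11 22 9 15 16 17 19 20 14
j=6: 9≤14, i=5, swap(5,6) ⇒ 4 5 7 8 11 9 22 15 16 17 19 20 14
j=7: 15>14, skip
j=8: 16>14, skip
j=9: 17>14, skip
j=10: 19>14, skip
j=11: 20>14, skip
(after j=11) nums = 4 5 7 8 11 9 22 15 16 17 19 20 14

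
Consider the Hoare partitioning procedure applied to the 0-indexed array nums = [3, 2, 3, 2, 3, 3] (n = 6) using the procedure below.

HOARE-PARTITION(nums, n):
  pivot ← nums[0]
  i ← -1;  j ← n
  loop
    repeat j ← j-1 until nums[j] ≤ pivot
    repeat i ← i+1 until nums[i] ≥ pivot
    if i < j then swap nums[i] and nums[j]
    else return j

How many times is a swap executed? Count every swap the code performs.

pivot=3
j stops at 5 (3), i stops at 0 (3); swap ⇒ [3, 2, 3, 2, 3, 3]
j stops at 4 (3), i stops at 2 (3); swap ⇒ [3, 2, 3, 2, 3, 3]
j stops at 3, i stops at 4; i≥j ⇒ return 3. nums=[3, 2, 3, 2, 3, 3]

2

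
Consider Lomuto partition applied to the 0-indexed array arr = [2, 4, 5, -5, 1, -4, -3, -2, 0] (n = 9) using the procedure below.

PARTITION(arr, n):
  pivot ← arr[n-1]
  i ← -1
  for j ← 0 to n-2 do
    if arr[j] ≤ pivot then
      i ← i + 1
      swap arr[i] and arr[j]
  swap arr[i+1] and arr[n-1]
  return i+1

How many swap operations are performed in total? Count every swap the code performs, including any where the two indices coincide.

pivot=0, i=-1
j=0: 2>0, skip
j=1: 4>0, skip
j=2: 5>0, skip
j=3: -5≤0, i=0, swap(0,3) ⇒ [-5, 4, 5, 2, 1, -4, -3, -2, 0]
j=4: 1>0, skip
j=5: -4≤0, i=1, swap(1,5) ⇒ [-5, -4, 5, 2, 1, 4, -3, -2, 0]
j=6: -3≤0, i=2, swap(2,6) ⇒ [-5, -4, -3, 2, 1, 4, 5, -2, 0]
j=7: -2≤0, i=3, swap(3,7) ⇒ [-5, -4, -3, -2, 1, 4, 5, 2, 0]
swap(4,8) ⇒ [-5, -4, -3, -2, 0, 4, 5, 2, 1]; return 4

5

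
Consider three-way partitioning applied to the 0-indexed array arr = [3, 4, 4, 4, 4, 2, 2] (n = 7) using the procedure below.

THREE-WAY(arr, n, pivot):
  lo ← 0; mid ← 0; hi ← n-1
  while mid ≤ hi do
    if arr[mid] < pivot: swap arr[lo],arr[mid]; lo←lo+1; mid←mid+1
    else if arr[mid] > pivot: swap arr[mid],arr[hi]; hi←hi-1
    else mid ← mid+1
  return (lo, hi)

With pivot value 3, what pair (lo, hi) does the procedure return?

(2, 2)

lo=0 mid=0 hi=6
3=3: mid=1
4>3: swap(1,6), hi=5 ⇒ [3, 2, 4, 4, 4, 2, 4]
2<3: swap(0,1), lo=1 mid=2 ⇒ [2, 3, 4, 4, 4, 2, 4]
4>3: swap(2,5), hi=4 ⇒ [2, 3, 2, 4, 4, 4, 4]
2<3: swap(1,2), lo=2 mid=3 ⇒ [2, 2, 3, 4, 4, 4, 4]
4>3: swap(3,4), hi=3 ⇒ [2, 2, 3, 4, 4, 4, 4]
4>3: swap(3,3), hi=2 ⇒ [2, 2, 3, 4, 4, 4, 4]
done. lo=2 hi=2; arr=[2, 2, 3, 4, 4, 4, 4]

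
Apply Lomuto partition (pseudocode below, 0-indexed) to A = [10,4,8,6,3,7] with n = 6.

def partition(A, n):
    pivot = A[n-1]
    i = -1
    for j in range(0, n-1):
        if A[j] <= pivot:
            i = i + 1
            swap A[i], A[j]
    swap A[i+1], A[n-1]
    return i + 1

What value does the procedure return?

3

pivot = A[5] = 7; i = -1
j=0: A[0]=10 > 7 → no swap
j=1: A[1]=4 ≤ 7 → i=0, swap A[0],A[1] → [4,10,8,6,3,7]
j=2: A[2]=8 > 7 → no swap
j=3: A[3]=6 ≤ 7 → i=1, swap A[1],A[3] → [4,6,8,10,3,7]
j=4: A[4]=3 ≤ 7 → i=2, swap A[2],A[4] → [4,6,3,10,8,7]
final swap A[3],A[5] → [4,6,3,7,8,10]; return 3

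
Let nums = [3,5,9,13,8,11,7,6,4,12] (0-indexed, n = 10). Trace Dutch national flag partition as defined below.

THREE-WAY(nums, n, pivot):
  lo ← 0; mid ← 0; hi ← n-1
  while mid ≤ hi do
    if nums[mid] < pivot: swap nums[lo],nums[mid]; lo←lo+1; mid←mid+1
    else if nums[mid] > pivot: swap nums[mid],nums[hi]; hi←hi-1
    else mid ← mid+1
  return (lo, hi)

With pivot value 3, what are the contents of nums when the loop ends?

[3,9,13,8,11,7,6,4,12,5]

pivot = 3; lo=0, mid=0, hi=9
nums[mid]=3=3: mid=1
nums[mid]=5>3: swap nums[1],nums[9]; hi=8 → [3,12,9,13,8,11,7,6,4,5]
nums[mid]=12>3: swap nums[1],nums[8]; hi=7 → [3,4,9,13,8,11,7,6,12,5]
nums[mid]=4>3: swap nums[1],nums[7]; hi=6 → [3,6,9,13,8,11,7,4,12,5]
nums[mid]=6>3: swap nums[1],nums[6]; hi=5 → [3,7,9,13,8,11,6,4,12,5]
nums[mid]=7>3: swap nums[1],nums[5]; hi=4 → [3,11,9,13,8,7,6,4,12,5]
nums[mid]=11>3: swap nums[1],nums[4]; hi=3 → [3,8,9,13,11,7,6,4,12,5]
nums[mid]=8>3: swap nums[1],nums[3]; hi=2 → [3,13,9,8,11,7,6,4,12,5]
nums[mid]=13>3: swap nums[1],nums[2]; hi=1 → [3,9,13,8,11,7,6,4,12,5]
nums[mid]=9>3: swap nums[1],nums[1]; hi=0 → [3,9,13,8,11,7,6,4,12,5]
end: lo=0, hi=0; nums = [3,9,13,8,11,7,6,4,12,5]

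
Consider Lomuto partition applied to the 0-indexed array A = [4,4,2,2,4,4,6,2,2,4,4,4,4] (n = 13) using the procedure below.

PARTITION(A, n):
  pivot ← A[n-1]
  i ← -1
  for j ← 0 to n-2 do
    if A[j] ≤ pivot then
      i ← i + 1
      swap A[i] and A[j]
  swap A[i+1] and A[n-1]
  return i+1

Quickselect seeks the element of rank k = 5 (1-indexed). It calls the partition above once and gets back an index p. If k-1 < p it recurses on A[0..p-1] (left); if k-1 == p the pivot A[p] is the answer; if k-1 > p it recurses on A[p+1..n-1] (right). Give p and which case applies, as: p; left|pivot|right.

11; left

pivot = A[12] = 4; i = -1
j=0: A[0]=4 ≤ 4 → i=0, swap A[0],A[0] (no change) → [4,4,2,2,4,4,6,2,2,4,4,4,4]
j=1: A[1]=4 ≤ 4 → i=1, swap A[1],A[1] (no change) → [4,4,2,2,4,4,6,2,2,4,4,4,4]
j=2: A[2]=2 ≤ 4 → i=2, swap A[2],A[2] (no change) → [4,4,2,2,4,4,6,2,2,4,4,4,4]
j=3: A[3]=2 ≤ 4 → i=3, swap A[3],A[3] (no change) → [4,4,2,2,4,4,6,2,2,4,4,4,4]
j=4: A[4]=4 ≤ 4 → i=4, swap A[4],A[4] (no change) → [4,4,2,2,4,4,6,2,2,4,4,4,4]
j=5: A[5]=4 ≤ 4 → i=5, swap A[5],A[5] (no change) → [4,4,2,2,4,4,6,2,2,4,4,4,4]
j=6: A[6]=6 > 4 → no swap
j=7: A[7]=2 ≤ 4 → i=6, swap A[6],A[7] → [4,4,2,2,4,4,2,6,2,4,4,4,4]
j=8: A[8]=2 ≤ 4 → i=7, swap A[7],A[8] → [4,4,2,2,4,4,2,2,6,4,4,4,4]
j=9: A[9]=4 ≤ 4 → i=8, swap A[8],A[9] → [4,4,2,2,4,4,2,2,4,6,4,4,4]
j=10: A[10]=4 ≤ 4 → i=9, swap A[9],A[10] → [4,4,2,2,4,4,2,2,4,4,6,4,4]
j=11: A[11]=4 ≤ 4 → i=10, swap A[10],A[11] → [4,4,2,2,4,4,2,2,4,4,4,6,4]
final swap A[11],A[12] → [4,4,2,2,4,4,2,2,4,4,4,4,6]; return 11
p = 11; k-1 = 4 < 11 ⇒ left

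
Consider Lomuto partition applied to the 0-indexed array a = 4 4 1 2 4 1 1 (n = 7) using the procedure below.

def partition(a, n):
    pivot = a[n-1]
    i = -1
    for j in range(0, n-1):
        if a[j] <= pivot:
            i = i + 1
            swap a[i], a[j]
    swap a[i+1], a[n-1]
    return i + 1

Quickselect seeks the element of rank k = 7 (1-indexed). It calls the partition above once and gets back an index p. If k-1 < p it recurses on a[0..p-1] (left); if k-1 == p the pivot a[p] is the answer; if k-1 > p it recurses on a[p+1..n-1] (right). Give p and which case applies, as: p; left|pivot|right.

pivot = a[6] = 1; i = -1
j=0: a[0]=4 > 1 → no swap
j=1: a[1]=4 > 1 → no swap
j=2: a[2]=1 ≤ 1 → i=0, swap a[0],a[2] → 1 4 4 2 4 1 1
j=3: a[3]=2 > 1 → no swap
j=4: a[4]=4 > 1 → no swap
j=5: a[5]=1 ≤ 1 → i=1, swap a[1],a[5] → 1 1 4 2 4 4 1
final swap a[2],a[6] → 1 1 1 2 4 4 4; return 2
p = 2; k-1 = 6 > 2 ⇒ right

2; right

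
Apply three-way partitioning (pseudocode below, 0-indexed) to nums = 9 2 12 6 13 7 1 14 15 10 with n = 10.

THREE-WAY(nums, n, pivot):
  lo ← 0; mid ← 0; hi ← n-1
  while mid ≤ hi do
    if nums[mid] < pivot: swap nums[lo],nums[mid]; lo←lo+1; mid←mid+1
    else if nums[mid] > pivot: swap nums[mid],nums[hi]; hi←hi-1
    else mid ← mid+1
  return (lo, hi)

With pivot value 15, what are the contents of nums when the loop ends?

pivot = 15; lo=0, mid=0, hi=9
nums[mid]=9<15: swap nums[0],nums[0]; lo=1,mid=1 → 9 2 12 6 13 7 1 14 15 10
nums[mid]=2<15: swap nums[1],nums[1]; lo=2,mid=2 → 9 2 12 6 13 7 1 14 15 10
nums[mid]=12<15: swap nums[2],nums[2]; lo=3,mid=3 → 9 2 12 6 13 7 1 14 15 10
nums[mid]=6<15: swap nums[3],nums[3]; lo=4,mid=4 → 9 2 12 6 13 7 1 14 15 10
nums[mid]=13<15: swap nums[4],nums[4]; lo=5,mid=5 → 9 2 12 6 13 7 1 14 15 10
nums[mid]=7<15: swap nums[5],nums[5]; lo=6,mid=6 → 9 2 12 6 13 7 1 14 15 10
nums[mid]=1<15: swap nums[6],nums[6]; lo=7,mid=7 → 9 2 12 6 13 7 1 14 15 10
nums[mid]=14<15: swap nums[7],nums[7]; lo=8,mid=8 → 9 2 12 6 13 7 1 14 15 10
nums[mid]=15=15: mid=9
nums[mid]=10<15: swap nums[8],nums[9]; lo=9,mid=10 → 9 2 12 6 13 7 1 14 10 15
end: lo=9, hi=9; nums = 9 2 12 6 13 7 1 14 10 15

9 2 12 6 13 7 1 14 10 15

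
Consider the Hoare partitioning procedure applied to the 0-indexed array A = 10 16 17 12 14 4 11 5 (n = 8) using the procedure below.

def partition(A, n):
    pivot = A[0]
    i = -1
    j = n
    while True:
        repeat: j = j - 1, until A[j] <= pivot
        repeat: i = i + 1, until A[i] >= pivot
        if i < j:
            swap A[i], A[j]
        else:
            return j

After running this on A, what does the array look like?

pivot = A[0] = 10; i = -1, j = 8
j→7 (A[7]=5≤10), i→0 (A[0]=10≥10); i<j, swap → 5 16 17 12 14 4 11 10
j→5 (A[5]=4≤10), i→1 (A[1]=16≥10); i<j, swap → 5 4 17 12 14 16 11 10
j→1, i→2; i≥j, return j=1. A = 5 4 17 12 14 16 11 10

5 4 17 12 14 16 11 10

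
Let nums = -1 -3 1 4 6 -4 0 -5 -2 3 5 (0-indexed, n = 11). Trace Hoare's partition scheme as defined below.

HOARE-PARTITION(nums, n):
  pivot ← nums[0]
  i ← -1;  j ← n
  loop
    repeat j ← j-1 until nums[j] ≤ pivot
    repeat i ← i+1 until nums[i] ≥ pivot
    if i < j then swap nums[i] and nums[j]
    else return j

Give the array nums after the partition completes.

pivot=-1
j stops at 8 (-2), i stops at 0 (-1); swap ⇒ -2 -3 1 4 6 -4 0 -5 -1 3 5
j stops at 7 (-5), i stops at 2 (1); swap ⇒ -2 -3 -5 4 6 -4 0 1 -1 3 5
j stops at 5 (-4), i stops at 3 (4); swap ⇒ -2 -3 -5 -4 6 4 0 1 -1 3 5
j stops at 3, i stops at 4; i≥j ⇒ return 3. nums=-2 -3 -5 -4 6 4 0 1 -1 3 5

-2 -3 -5 -4 6 4 0 1 -1 3 5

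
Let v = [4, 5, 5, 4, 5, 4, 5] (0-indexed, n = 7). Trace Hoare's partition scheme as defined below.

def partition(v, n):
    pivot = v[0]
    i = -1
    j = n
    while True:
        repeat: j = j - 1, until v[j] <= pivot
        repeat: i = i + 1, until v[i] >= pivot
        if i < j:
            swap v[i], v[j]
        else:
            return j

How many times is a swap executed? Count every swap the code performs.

2

pivot = v[0] = 4; i = -1, j = 7
j→5 (v[5]=4≤4), i→0 (v[0]=4≥4); i<j, swap → [4, 5, 5, 4, 5, 4, 5]
j→3 (v[3]=4≤4), i→1 (v[1]=5≥4); i<j, swap → [4, 4, 5, 5, 5, 4, 5]
j→1, i→2; i≥j, return j=1. v = [4, 4, 5, 5, 5, 4, 5]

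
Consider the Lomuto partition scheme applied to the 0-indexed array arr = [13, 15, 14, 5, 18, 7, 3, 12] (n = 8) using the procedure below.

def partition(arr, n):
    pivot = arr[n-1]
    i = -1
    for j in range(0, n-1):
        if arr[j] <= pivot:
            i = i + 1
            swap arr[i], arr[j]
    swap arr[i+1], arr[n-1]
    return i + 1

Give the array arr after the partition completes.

pivot=12, i=-1
j=0: 13>12, skip
j=1: 15>12, skip
j=2: 14>12, skip
j=3: 5≤12, i=0, swap(0,3) ⇒ [5, 15, 14, 13, 18, 7, 3, 12]
j=4: 18>12, skip
j=5: 7≤12, i=1, swap(1,5) ⇒ [5, 7, 14, 13, 18, 15, 3, 12]
j=6: 3≤12, i=2, swap(2,6) ⇒ [5, 7, 3, 13, 18, 15, 14, 12]
swap(3,7) ⇒ [5, 7, 3, 12, 18, 15, 14, 13]; return 3

[5, 7, 3, 12, 18, 15, 14, 13]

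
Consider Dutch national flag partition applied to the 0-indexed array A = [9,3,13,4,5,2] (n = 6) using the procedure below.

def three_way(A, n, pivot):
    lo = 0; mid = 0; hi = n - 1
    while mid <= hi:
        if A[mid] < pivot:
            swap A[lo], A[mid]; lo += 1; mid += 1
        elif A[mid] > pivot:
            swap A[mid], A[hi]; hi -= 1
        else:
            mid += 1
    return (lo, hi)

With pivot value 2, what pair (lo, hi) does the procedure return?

pivot = 2; lo=0, mid=0, hi=5
A[mid]=9>2: swap A[0],A[5]; hi=4 → [2,3,13,4,5,9]
A[mid]=2=2: mid=1
A[mid]=3>2: swap A[1],A[4]; hi=3 → [2,5,13,4,3,9]
A[mid]=5>2: swap A[1],A[3]; hi=2 → [2,4,13,5,3,9]
A[mid]=4>2: swap A[1],A[2]; hi=1 → [2,13,4,5,3,9]
A[mid]=13>2: swap A[1],A[1]; hi=0 → [2,13,4,5,3,9]
end: lo=0, hi=0; A = [2,13,4,5,3,9]

(0, 0)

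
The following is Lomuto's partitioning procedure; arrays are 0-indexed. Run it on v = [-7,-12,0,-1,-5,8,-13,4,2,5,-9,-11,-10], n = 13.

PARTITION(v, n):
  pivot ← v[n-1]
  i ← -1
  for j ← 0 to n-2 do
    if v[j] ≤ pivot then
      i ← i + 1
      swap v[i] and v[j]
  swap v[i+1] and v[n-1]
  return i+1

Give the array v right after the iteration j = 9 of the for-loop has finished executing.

pivot = v[12] = -10; i = -1
j=0: v[0]=-7 > -10 → no swap
j=1: v[1]=-12 ≤ -10 → i=0, swap v[0],v[1] → [-12,-7,0,-1,-5,8,-13,4,2,5,-9,-11,-10]
j=2: v[2]=0 > -10 → no swap
j=3: v[3]=-1 > -10 → no swap
j=4: v[4]=-5 > -10 → no swap
j=5: v[5]=8 > -10 → no swap
j=6: v[6]=-13 ≤ -10 → i=1, swap v[1],v[6] → [-12,-13,0,-1,-5,8,-7,4,2,5,-9,-11,-10]
j=7: v[7]=4 > -10 → no swap
j=8: v[8]=2 > -10 → no swap
j=9: v[9]=5 > -10 → no swap
(after j=9) v = [-12,-13,0,-1,-5,8,-7,4,2,5,-9,-11,-10]

[-12,-13,0,-1,-5,8,-7,4,2,5,-9,-11,-10]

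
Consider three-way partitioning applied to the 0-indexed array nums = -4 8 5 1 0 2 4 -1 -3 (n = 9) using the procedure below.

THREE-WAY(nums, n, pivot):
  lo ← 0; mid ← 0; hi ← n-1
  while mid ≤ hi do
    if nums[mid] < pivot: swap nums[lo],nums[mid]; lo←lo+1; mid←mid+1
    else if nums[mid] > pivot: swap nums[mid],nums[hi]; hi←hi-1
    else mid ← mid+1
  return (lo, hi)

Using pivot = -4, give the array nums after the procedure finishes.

lo=0 mid=0 hi=8
-4=-4: mid=1
8>-4: swap(1,8), hi=7 ⇒ -4 -3 5 1 0 2 4 -1 8
-3>-4: swap(1,7), hi=6 ⇒ -4 -1 5 1 0 2 4 -3 8
-1>-4: swap(1,6), hi=5 ⇒ -4 4 5 1 0 2 -1 -3 8
4>-4: swap(1,5), hi=4 ⇒ -4 2 5 1 0 4 -1 -3 8
2>-4: swap(1,4), hi=3 ⇒ -4 0 5 1 2 4 -1 -3 8
0>-4: swap(1,3), hi=2 ⇒ -4 1 5 0 2 4 -1 -3 8
1>-4: swap(1,2), hi=1 ⇒ -4 5 1 0 2 4 -1 -3 8
5>-4: swap(1,1), hi=0 ⇒ -4 5 1 0 2 4 -1 -3 8
done. lo=0 hi=0; nums=-4 5 1 0 2 4 -1 -3 8

-4 5 1 0 2 4 -1 -3 8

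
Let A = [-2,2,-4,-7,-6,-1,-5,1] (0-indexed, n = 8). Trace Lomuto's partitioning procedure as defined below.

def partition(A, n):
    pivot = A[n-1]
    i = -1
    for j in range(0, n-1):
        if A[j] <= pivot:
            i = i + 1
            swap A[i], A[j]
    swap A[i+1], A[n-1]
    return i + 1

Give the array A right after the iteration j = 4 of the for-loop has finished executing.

pivot = A[7] = 1; i = -1
j=0: A[0]=-2 ≤ 1 → i=0, swap A[0],A[0] (no change) → [-2,2,-4,-7,-6,-1,-5,1]
j=1: A[1]=2 > 1 → no swap
j=2: A[2]=-4 ≤ 1 → i=1, swap A[1],A[2] → [-2,-4,2,-7,-6,-1,-5,1]
j=3: A[3]=-7 ≤ 1 → i=2, swap A[2],A[3] → [-2,-4,-7,2,-6,-1,-5,1]
j=4: A[4]=-6 ≤ 1 → i=3, swap A[3],A[4] → [-2,-4,-7,-6,2,-1,-5,1]
(after j=4) A = [-2,-4,-7,-6,2,-1,-5,1]

[-2,-4,-7,-6,2,-1,-5,1]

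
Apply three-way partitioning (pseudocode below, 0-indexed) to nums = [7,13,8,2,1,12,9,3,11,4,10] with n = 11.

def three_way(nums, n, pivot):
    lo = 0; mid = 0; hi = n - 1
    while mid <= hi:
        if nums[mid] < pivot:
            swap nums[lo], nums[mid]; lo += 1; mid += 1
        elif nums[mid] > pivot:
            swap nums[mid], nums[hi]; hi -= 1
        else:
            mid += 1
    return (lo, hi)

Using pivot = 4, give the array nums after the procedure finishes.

[3,1,2,4,12,9,8,11,13,10,7]

lo=0 mid=0 hi=10
7>4: swap(0,10), hi=9 ⇒ [10,13,8,2,1,12,9,3,11,4,7]
10>4: swap(0,9), hi=8 ⇒ [4,13,8,2,1,12,9,3,11,10,7]
4=4: mid=1
13>4: swap(1,8), hi=7 ⇒ [4,11,8,2,1,12,9,3,13,10,7]
11>4: swap(1,7), hi=6 ⇒ [4,3,8,2,1,12,9,11,13,10,7]
3<4: swap(0,1), lo=1 mid=2 ⇒ [3,4,8,2,1,12,9,11,13,10,7]
8>4: swap(2,6), hi=5 ⇒ [3,4,9,2,1,12,8,11,13,10,7]
9>4: swap(2,5), hi=4 ⇒ [3,4,12,2,1,9,8,11,13,10,7]
12>4: swap(2,4), hi=3 ⇒ [3,4,1,2,12,9,8,11,13,10,7]
1<4: swap(1,2), lo=2 mid=3 ⇒ [3,1,4,2,12,9,8,11,13,10,7]
2<4: swap(2,3), lo=3 mid=4 ⇒ [3,1,2,4,12,9,8,11,13,10,7]
done. lo=3 hi=3; nums=[3,1,2,4,12,9,8,11,13,10,7]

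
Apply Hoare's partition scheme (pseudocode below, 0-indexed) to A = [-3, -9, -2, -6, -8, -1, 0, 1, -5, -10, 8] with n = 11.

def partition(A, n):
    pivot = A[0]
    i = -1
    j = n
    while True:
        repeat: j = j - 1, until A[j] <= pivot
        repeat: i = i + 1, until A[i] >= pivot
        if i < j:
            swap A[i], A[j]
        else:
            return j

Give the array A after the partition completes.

pivot=-3
j stops at 9 (-10), i stops at 0 (-3); swap ⇒ [-10, -9, -2, -6, -8, -1, 0, 1, -5, -3, 8]
j stops at 8 (-5), i stops at 2 (-2); swap ⇒ [-10, -9, -5, -6, -8, -1, 0, 1, -2, -3, 8]
j stops at 4, i stops at 5; i≥j ⇒ return 4. A=[-10, -9, -5, -6, -8, -1, 0, 1, -2, -3, 8]

[-10, -9, -5, -6, -8, -1, 0, 1, -2, -3, 8]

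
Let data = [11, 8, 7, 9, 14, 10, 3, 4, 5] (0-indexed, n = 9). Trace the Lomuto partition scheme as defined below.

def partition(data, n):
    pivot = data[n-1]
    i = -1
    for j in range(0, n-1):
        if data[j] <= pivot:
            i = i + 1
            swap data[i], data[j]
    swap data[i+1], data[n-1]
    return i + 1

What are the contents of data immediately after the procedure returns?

pivot=5, i=-1
j=0: 11>5, skip
j=1: 8>5, skip
j=2: 7>5, skip
j=3: 9>5, skip
j=4: 14>5, skip
j=5: 10>5, skip
j=6: 3≤5, i=0, swap(0,6) ⇒ [3, 8, 7, 9, 14, 10, 11, 4, 5]
j=7: 4≤5, i=1, swap(1,7) ⇒ [3, 4, 7, 9, 14, 10, 11, 8, 5]
swap(2,8) ⇒ [3, 4, 5, 9, 14, 10, 11, 8, 7]; return 2

[3, 4, 5, 9, 14, 10, 11, 8, 7]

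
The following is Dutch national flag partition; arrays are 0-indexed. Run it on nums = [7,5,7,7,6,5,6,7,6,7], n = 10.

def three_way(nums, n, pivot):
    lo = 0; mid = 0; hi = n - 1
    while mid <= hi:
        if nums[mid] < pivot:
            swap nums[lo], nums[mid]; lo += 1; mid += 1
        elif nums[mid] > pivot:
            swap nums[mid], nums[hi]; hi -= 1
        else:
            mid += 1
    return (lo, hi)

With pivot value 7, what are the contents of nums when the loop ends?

pivot = 7; lo=0, mid=0, hi=9
nums[mid]=7=7: mid=1
nums[mid]=5<7: swap nums[0],nums[1]; lo=1,mid=2 → [5,7,7,7,6,5,6,7,6,7]
nums[mid]=7=7: mid=3
nums[mid]=7=7: mid=4
nums[mid]=6<7: swap nums[1],nums[4]; lo=2,mid=5 → [5,6,7,7,7,5,6,7,6,7]
nums[mid]=5<7: swap nums[2],nums[5]; lo=3,mid=6 → [5,6,5,7,7,7,6,7,6,7]
nums[mid]=6<7: swap nums[3],nums[6]; lo=4,mid=7 → [5,6,5,6,7,7,7,7,6,7]
nums[mid]=7=7: mid=8
nums[mid]=6<7: swap nums[4],nums[8]; lo=5,mid=9 → [5,6,5,6,6,7,7,7,7,7]
nums[mid]=7=7: mid=10
end: lo=5, hi=9; nums = [5,6,5,6,6,7,7,7,7,7]

[5,6,5,6,6,7,7,7,7,7]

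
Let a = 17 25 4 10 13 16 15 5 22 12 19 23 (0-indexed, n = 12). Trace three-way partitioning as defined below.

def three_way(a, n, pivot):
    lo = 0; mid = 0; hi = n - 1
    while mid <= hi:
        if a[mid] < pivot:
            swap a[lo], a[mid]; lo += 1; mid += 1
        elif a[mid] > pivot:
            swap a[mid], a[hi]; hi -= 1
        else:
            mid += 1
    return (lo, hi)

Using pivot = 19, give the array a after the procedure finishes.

17 4 10 13 16 15 5 12 19 22 23 25

lo=0 mid=0 hi=11
17<19: swap(0,0), lo=1 mid=1 ⇒ 17 25 4 10 13 16 15 5 22 12 19 23
25>19: swap(1,11), hi=10 ⇒ 17 23 4 10 13 16 15 5 22 12 19 25
23>19: swap(1,10), hi=9 ⇒ 17 19 4 10 13 16 15 5 22 12 23 25
19=19: mid=2
4<19: swap(1,2), lo=2 mid=3 ⇒ 17 4 19 10 13 16 15 5 22 12 23 25
10<19: swap(2,3), lo=3 mid=4 ⇒ 17 4 10 19 13 16 15 5 22 12 23 25
13<19: swap(3,4), lo=4 mid=5 ⇒ 17 4 10 13 19 16 15 5 22 12 23 25
16<19: swap(4,5), lo=5 mid=6 ⇒ 17 4 10 13 16 19 15 5 22 12 23 25
15<19: swap(5,6), lo=6 mid=7 ⇒ 17 4 10 13 16 15 19 5 22 12 23 25
5<19: swap(6,7), lo=7 mid=8 ⇒ 17 4 10 13 16 15 5 19 22 12 23 25
22>19: swap(8,9), hi=8 ⇒ 17 4 10 13 16 15 5 19 12 22 23 25
12<19: swap(7,8), lo=8 mid=9 ⇒ 17 4 10 13 16 15 5 12 19 22 23 25
done. lo=8 hi=8; a=17 4 10 13 16 15 5 12 19 22 23 25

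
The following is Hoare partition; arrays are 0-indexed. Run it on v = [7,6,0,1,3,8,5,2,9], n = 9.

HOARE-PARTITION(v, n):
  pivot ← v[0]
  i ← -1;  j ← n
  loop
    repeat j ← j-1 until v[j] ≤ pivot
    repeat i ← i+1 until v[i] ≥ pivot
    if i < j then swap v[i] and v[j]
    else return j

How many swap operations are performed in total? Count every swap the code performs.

2

pivot=7
j stops at 7 (2), i stops at 0 (7); swap ⇒ [2,6,0,1,3,8,5,7,9]
j stops at 6 (5), i stops at 5 (8); swap ⇒ [2,6,0,1,3,5,8,7,9]
j stops at 5, i stops at 6; i≥j ⇒ return 5. v=[2,6,0,1,3,5,8,7,9]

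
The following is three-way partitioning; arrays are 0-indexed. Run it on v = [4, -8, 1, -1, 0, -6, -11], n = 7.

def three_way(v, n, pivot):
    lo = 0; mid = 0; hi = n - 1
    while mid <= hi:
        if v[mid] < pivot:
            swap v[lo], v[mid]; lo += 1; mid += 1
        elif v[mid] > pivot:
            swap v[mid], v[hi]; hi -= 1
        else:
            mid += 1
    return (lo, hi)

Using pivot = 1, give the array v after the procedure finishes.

[-11, -8, -1, 0, -6, 1, 4]

pivot = 1; lo=0, mid=0, hi=6
v[mid]=4>1: swap v[0],v[6]; hi=5 → [-11, -8, 1, -1, 0, -6, 4]
v[mid]=-11<1: swap v[0],v[0]; lo=1,mid=1 → [-11, -8, 1, -1, 0, -6, 4]
v[mid]=-8<1: swap v[1],v[1]; lo=2,mid=2 → [-11, -8, 1, -1, 0, -6, 4]
v[mid]=1=1: mid=3
v[mid]=-1<1: swap v[2],v[3]; lo=3,mid=4 → [-11, -8, -1, 1, 0, -6, 4]
v[mid]=0<1: swap v[3],v[4]; lo=4,mid=5 → [-11, -8, -1, 0, 1, -6, 4]
v[mid]=-6<1: swap v[4],v[5]; lo=5,mid=6 → [-11, -8, -1, 0, -6, 1, 4]
end: lo=5, hi=5; v = [-11, -8, -1, 0, -6, 1, 4]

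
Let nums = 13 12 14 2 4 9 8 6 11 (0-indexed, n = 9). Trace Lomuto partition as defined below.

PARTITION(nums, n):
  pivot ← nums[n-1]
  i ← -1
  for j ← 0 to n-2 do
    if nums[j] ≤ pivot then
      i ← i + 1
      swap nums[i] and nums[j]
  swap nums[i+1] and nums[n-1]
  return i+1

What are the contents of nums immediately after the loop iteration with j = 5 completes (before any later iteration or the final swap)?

pivot = nums[8] = 11; i = -1
j=0: nums[0]=13 > 11 → no swap
j=1: nums[1]=12 > 11 → no swap
j=2: nums[2]=14 > 11 → no swap
j=3: nums[3]=2 ≤ 11 → i=0, swap nums[0],nums[3] → 2 12 14 13 4 9 8 6 11
j=4: nums[4]=4 ≤ 11 → i=1, swap nums[1],nums[4] → 2 4 14 13 12 9 8 6 11
j=5: nums[5]=9 ≤ 11 → i=2, swap nums[2],nums[5] → 2 4 9 13 12 14 8 6 11
(after j=5) nums = 2 4 9 13 12 14 8 6 11

2 4 9 13 12 14 8 6 11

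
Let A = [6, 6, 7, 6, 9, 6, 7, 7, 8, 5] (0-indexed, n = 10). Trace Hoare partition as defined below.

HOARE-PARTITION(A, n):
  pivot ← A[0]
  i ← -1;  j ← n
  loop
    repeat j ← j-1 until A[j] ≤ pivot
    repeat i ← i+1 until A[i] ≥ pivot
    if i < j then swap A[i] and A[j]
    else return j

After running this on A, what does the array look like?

pivot = A[0] = 6; i = -1, j = 10
j→9 (A[9]=5≤6), i→0 (A[0]=6≥6); i<j, swap → [5, 6, 7, 6, 9, 6, 7, 7, 8, 6]
j→5 (A[5]=6≤6), i→1 (A[1]=6≥6); i<j, swap → [5, 6, 7, 6, 9, 6, 7, 7, 8, 6]
j→3 (A[3]=6≤6), i→2 (A[2]=7≥6); i<j, swap → [5, 6, 6, 7, 9, 6, 7, 7, 8, 6]
j→2, i→3; i≥j, return j=2. A = [5, 6, 6, 7, 9, 6, 7, 7, 8, 6]

[5, 6, 6, 7, 9, 6, 7, 7, 8, 6]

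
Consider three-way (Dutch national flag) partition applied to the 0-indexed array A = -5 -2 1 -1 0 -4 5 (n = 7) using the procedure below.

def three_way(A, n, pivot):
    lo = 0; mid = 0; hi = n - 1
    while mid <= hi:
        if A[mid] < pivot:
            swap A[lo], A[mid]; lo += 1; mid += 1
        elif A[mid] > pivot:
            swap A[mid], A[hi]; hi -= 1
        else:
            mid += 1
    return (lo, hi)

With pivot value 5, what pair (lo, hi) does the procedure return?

pivot = 5; lo=0, mid=0, hi=6
A[mid]=-5<5: swap A[0],A[0]; lo=1,mid=1 → -5 -2 1 -1 0 -4 5
A[mid]=-2<5: swap A[1],A[1]; lo=2,mid=2 → -5 -2 1 -1 0 -4 5
A[mid]=1<5: swap A[2],A[2]; lo=3,mid=3 → -5 -2 1 -1 0 -4 5
A[mid]=-1<5: swap A[3],A[3]; lo=4,mid=4 → -5 -2 1 -1 0 -4 5
A[mid]=0<5: swap A[4],A[4]; lo=5,mid=5 → -5 -2 1 -1 0 -4 5
A[mid]=-4<5: swap A[5],A[5]; lo=6,mid=6 → -5 -2 1 -1 0 -4 5
A[mid]=5=5: mid=7
end: lo=6, hi=6; A = -5 -2 1 -1 0 -4 5

(6, 6)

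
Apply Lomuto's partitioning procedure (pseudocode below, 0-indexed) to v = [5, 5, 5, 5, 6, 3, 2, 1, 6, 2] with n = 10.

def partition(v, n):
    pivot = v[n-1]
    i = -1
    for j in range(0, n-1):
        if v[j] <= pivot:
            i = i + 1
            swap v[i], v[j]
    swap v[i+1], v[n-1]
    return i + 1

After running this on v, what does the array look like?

pivot = v[9] = 2; i = -1
j=0: v[0]=5 > 2 → no swap
j=1: v[1]=5 > 2 → no swap
j=2: v[2]=5 > 2 → no swap
j=3: v[3]=5 > 2 → no swap
j=4: v[4]=6 > 2 → no swap
j=5: v[5]=3 > 2 → no swap
j=6: v[6]=2 ≤ 2 → i=0, swap v[0],v[6] → [2, 5, 5, 5, 6, 3, 5, 1, 6, 2]
j=7: v[7]=1 ≤ 2 → i=1, swap v[1],v[7] → [2, 1, 5, 5, 6, 3, 5, 5, 6, 2]
j=8: v[8]=6 > 2 → no swap
final swap v[2],v[9] → [2, 1, 2, 5, 6, 3, 5, 5, 6, 5]; return 2

[2, 1, 2, 5, 6, 3, 5, 5, 6, 5]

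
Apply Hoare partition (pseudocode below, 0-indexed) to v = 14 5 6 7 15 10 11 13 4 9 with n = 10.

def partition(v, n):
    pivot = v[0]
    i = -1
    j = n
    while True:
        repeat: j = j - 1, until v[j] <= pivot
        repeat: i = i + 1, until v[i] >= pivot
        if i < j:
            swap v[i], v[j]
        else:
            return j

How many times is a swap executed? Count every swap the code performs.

2

pivot=14
j stops at 9 (9), i stops at 0 (14); swap ⇒ 9 5 6 7 15 10 11 13 4 14
j stops at 8 (4), i stops at 4 (15); swap ⇒ 9 5 6 7 4 10 11 13 15 14
j stops at 7, i stops at 8; i≥j ⇒ return 7. v=9 5 6 7 4 10 11 13 15 14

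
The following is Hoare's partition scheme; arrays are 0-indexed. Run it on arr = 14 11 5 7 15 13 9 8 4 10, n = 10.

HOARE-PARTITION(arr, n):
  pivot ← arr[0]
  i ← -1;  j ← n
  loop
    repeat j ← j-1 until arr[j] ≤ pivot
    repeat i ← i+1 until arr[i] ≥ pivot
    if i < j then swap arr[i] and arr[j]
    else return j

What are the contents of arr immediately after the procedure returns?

10 11 5 7 4 13 9 8 15 14

pivot = arr[0] = 14; i = -1, j = 10
j→9 (arr[9]=10≤14), i→0 (arr[0]=14≥14); i<j, swap → 10 11 5 7 15 13 9 8 4 14
j→8 (arr[8]=4≤14), i→4 (arr[4]=15≥14); i<j, swap → 10 11 5 7 4 13 9 8 15 14
j→7, i→8; i≥j, return j=7. arr = 10 11 5 7 4 13 9 8 15 14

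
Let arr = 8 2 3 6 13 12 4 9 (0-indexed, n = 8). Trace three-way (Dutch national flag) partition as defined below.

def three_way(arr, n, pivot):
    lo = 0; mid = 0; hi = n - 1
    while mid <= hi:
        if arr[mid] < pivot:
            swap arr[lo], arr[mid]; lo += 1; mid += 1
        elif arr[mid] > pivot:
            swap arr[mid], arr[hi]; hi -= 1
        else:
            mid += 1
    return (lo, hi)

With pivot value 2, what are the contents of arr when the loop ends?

pivot = 2; lo=0, mid=0, hi=7
arr[mid]=8>2: swap arr[0],arr[7]; hi=6 → 9 2 3 6 13 12 4 8
arr[mid]=9>2: swap arr[0],arr[6]; hi=5 → 4 2 3 6 13 12 9 8
arr[mid]=4>2: swap arr[0],arr[5]; hi=4 → 12 2 3 6 13 4 9 8
arr[mid]=12>2: swap arr[0],arr[4]; hi=3 → 13 2 3 6 12 4 9 8
arr[mid]=13>2: swap arr[0],arr[3]; hi=2 → 6 2 3 13 12 4 9 8
arr[mid]=6>2: swap arr[0],arr[2]; hi=1 → 3 2 6 13 12 4 9 8
arr[mid]=3>2: swap arr[0],arr[1]; hi=0 → 2 3 6 13 12 4 9 8
arr[mid]=2=2: mid=1
end: lo=0, hi=0; arr = 2 3 6 13 12 4 9 8

2 3 6 13 12 4 9 8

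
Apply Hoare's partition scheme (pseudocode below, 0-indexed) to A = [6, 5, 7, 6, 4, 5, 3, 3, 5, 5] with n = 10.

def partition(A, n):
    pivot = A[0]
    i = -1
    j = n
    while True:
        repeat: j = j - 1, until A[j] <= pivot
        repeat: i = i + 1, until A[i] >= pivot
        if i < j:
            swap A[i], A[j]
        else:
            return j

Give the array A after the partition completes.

[5, 5, 5, 3, 4, 5, 3, 6, 7, 6]

pivot=6
j stops at 9 (5), i stops at 0 (6); swap ⇒ [5, 5, 7, 6, 4, 5, 3, 3, 5, 6]
j stops at 8 (5), i stops at 2 (7); swap ⇒ [5, 5, 5, 6, 4, 5, 3, 3, 7, 6]
j stops at 7 (3), i stops at 3 (6); swap ⇒ [5, 5, 5, 3, 4, 5, 3, 6, 7, 6]
j stops at 6, i stops at 7; i≥j ⇒ return 6. A=[5, 5, 5, 3, 4, 5, 3, 6, 7, 6]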